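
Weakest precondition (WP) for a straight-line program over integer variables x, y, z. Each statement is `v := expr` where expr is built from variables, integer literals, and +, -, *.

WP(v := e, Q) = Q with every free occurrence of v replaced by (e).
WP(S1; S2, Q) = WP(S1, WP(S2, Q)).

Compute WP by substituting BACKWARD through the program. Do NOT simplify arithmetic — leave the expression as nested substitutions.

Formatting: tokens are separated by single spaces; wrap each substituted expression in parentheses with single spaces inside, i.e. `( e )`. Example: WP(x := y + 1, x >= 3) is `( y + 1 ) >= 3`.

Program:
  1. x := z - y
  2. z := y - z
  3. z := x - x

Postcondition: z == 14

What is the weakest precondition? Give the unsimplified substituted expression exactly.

post: z == 14
stmt 3: z := x - x  -- replace 1 occurrence(s) of z with (x - x)
  => ( x - x ) == 14
stmt 2: z := y - z  -- replace 0 occurrence(s) of z with (y - z)
  => ( x - x ) == 14
stmt 1: x := z - y  -- replace 2 occurrence(s) of x with (z - y)
  => ( ( z - y ) - ( z - y ) ) == 14

Answer: ( ( z - y ) - ( z - y ) ) == 14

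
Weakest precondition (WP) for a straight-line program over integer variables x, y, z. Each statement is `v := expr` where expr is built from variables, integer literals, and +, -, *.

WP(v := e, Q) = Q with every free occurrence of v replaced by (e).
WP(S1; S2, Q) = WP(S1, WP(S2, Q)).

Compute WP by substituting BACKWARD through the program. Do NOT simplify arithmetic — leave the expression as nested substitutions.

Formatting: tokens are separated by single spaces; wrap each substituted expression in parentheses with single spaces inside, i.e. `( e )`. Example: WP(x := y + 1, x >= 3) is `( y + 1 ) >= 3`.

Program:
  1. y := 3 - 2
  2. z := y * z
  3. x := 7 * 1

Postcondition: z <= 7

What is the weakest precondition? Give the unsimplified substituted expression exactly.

post: z <= 7
stmt 3: x := 7 * 1  -- replace 0 occurrence(s) of x with (7 * 1)
  => z <= 7
stmt 2: z := y * z  -- replace 1 occurrence(s) of z with (y * z)
  => ( y * z ) <= 7
stmt 1: y := 3 - 2  -- replace 1 occurrence(s) of y with (3 - 2)
  => ( ( 3 - 2 ) * z ) <= 7

Answer: ( ( 3 - 2 ) * z ) <= 7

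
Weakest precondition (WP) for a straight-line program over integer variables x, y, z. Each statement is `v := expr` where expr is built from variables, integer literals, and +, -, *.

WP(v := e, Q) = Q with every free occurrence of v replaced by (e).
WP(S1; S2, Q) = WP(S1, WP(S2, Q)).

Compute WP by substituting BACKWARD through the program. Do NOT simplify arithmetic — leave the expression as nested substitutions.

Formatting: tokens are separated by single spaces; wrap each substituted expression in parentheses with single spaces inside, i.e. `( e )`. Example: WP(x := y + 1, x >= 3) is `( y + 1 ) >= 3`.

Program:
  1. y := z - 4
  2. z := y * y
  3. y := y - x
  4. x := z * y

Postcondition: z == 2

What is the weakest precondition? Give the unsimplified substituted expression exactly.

post: z == 2
stmt 4: x := z * y  -- replace 0 occurrence(s) of x with (z * y)
  => z == 2
stmt 3: y := y - x  -- replace 0 occurrence(s) of y with (y - x)
  => z == 2
stmt 2: z := y * y  -- replace 1 occurrence(s) of z with (y * y)
  => ( y * y ) == 2
stmt 1: y := z - 4  -- replace 2 occurrence(s) of y with (z - 4)
  => ( ( z - 4 ) * ( z - 4 ) ) == 2

Answer: ( ( z - 4 ) * ( z - 4 ) ) == 2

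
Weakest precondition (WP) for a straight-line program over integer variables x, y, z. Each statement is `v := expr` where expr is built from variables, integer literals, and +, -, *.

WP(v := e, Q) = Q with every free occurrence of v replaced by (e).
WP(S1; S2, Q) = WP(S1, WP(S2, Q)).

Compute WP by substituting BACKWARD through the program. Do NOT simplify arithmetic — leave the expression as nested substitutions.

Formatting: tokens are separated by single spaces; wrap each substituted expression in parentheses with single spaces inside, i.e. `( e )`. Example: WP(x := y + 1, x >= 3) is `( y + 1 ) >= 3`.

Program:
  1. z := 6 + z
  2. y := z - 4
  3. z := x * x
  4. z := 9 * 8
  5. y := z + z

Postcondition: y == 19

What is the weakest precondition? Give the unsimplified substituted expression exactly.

Answer: ( ( 9 * 8 ) + ( 9 * 8 ) ) == 19

Derivation:
post: y == 19
stmt 5: y := z + z  -- replace 1 occurrence(s) of y with (z + z)
  => ( z + z ) == 19
stmt 4: z := 9 * 8  -- replace 2 occurrence(s) of z with (9 * 8)
  => ( ( 9 * 8 ) + ( 9 * 8 ) ) == 19
stmt 3: z := x * x  -- replace 0 occurrence(s) of z with (x * x)
  => ( ( 9 * 8 ) + ( 9 * 8 ) ) == 19
stmt 2: y := z - 4  -- replace 0 occurrence(s) of y with (z - 4)
  => ( ( 9 * 8 ) + ( 9 * 8 ) ) == 19
stmt 1: z := 6 + z  -- replace 0 occurrence(s) of z with (6 + z)
  => ( ( 9 * 8 ) + ( 9 * 8 ) ) == 19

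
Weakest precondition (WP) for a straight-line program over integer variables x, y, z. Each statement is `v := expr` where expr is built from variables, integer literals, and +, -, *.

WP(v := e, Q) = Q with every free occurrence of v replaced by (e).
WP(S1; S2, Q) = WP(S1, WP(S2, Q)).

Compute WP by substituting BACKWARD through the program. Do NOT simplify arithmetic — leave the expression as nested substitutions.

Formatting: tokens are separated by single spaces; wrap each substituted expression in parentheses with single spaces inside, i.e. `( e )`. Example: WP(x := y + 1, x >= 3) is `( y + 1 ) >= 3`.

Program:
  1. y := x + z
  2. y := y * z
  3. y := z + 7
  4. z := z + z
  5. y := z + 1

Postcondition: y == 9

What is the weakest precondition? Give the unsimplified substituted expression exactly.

post: y == 9
stmt 5: y := z + 1  -- replace 1 occurrence(s) of y with (z + 1)
  => ( z + 1 ) == 9
stmt 4: z := z + z  -- replace 1 occurrence(s) of z with (z + z)
  => ( ( z + z ) + 1 ) == 9
stmt 3: y := z + 7  -- replace 0 occurrence(s) of y with (z + 7)
  => ( ( z + z ) + 1 ) == 9
stmt 2: y := y * z  -- replace 0 occurrence(s) of y with (y * z)
  => ( ( z + z ) + 1 ) == 9
stmt 1: y := x + z  -- replace 0 occurrence(s) of y with (x + z)
  => ( ( z + z ) + 1 ) == 9

Answer: ( ( z + z ) + 1 ) == 9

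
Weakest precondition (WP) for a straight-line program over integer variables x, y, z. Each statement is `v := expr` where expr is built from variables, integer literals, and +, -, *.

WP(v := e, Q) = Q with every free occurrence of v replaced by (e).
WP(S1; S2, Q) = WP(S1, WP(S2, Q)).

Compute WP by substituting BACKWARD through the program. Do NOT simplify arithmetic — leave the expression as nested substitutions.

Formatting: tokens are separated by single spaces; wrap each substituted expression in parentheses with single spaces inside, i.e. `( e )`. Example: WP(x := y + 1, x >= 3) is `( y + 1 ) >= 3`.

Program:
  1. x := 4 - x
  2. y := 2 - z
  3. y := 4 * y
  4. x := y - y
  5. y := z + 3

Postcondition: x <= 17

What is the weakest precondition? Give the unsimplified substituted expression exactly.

Answer: ( ( 4 * ( 2 - z ) ) - ( 4 * ( 2 - z ) ) ) <= 17

Derivation:
post: x <= 17
stmt 5: y := z + 3  -- replace 0 occurrence(s) of y with (z + 3)
  => x <= 17
stmt 4: x := y - y  -- replace 1 occurrence(s) of x with (y - y)
  => ( y - y ) <= 17
stmt 3: y := 4 * y  -- replace 2 occurrence(s) of y with (4 * y)
  => ( ( 4 * y ) - ( 4 * y ) ) <= 17
stmt 2: y := 2 - z  -- replace 2 occurrence(s) of y with (2 - z)
  => ( ( 4 * ( 2 - z ) ) - ( 4 * ( 2 - z ) ) ) <= 17
stmt 1: x := 4 - x  -- replace 0 occurrence(s) of x with (4 - x)
  => ( ( 4 * ( 2 - z ) ) - ( 4 * ( 2 - z ) ) ) <= 17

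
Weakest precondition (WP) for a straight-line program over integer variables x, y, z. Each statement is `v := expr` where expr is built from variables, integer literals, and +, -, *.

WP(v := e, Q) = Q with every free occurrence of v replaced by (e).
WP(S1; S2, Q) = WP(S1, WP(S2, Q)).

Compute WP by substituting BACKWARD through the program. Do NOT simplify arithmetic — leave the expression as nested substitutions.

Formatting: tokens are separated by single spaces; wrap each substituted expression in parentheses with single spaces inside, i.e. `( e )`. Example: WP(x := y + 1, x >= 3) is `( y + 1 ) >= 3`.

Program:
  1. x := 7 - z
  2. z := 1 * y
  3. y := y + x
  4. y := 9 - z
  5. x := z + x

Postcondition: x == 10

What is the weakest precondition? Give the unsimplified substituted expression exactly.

post: x == 10
stmt 5: x := z + x  -- replace 1 occurrence(s) of x with (z + x)
  => ( z + x ) == 10
stmt 4: y := 9 - z  -- replace 0 occurrence(s) of y with (9 - z)
  => ( z + x ) == 10
stmt 3: y := y + x  -- replace 0 occurrence(s) of y with (y + x)
  => ( z + x ) == 10
stmt 2: z := 1 * y  -- replace 1 occurrence(s) of z with (1 * y)
  => ( ( 1 * y ) + x ) == 10
stmt 1: x := 7 - z  -- replace 1 occurrence(s) of x with (7 - z)
  => ( ( 1 * y ) + ( 7 - z ) ) == 10

Answer: ( ( 1 * y ) + ( 7 - z ) ) == 10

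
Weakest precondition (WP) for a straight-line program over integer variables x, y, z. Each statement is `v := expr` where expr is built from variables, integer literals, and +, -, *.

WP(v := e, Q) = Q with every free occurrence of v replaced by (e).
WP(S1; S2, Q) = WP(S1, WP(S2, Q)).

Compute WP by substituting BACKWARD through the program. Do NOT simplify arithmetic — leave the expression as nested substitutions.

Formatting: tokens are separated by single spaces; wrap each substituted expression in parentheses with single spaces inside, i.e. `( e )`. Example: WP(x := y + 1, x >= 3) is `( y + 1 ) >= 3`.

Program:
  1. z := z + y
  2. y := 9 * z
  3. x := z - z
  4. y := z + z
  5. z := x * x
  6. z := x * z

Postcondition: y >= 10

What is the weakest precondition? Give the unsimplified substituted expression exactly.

Answer: ( ( z + y ) + ( z + y ) ) >= 10

Derivation:
post: y >= 10
stmt 6: z := x * z  -- replace 0 occurrence(s) of z with (x * z)
  => y >= 10
stmt 5: z := x * x  -- replace 0 occurrence(s) of z with (x * x)
  => y >= 10
stmt 4: y := z + z  -- replace 1 occurrence(s) of y with (z + z)
  => ( z + z ) >= 10
stmt 3: x := z - z  -- replace 0 occurrence(s) of x with (z - z)
  => ( z + z ) >= 10
stmt 2: y := 9 * z  -- replace 0 occurrence(s) of y with (9 * z)
  => ( z + z ) >= 10
stmt 1: z := z + y  -- replace 2 occurrence(s) of z with (z + y)
  => ( ( z + y ) + ( z + y ) ) >= 10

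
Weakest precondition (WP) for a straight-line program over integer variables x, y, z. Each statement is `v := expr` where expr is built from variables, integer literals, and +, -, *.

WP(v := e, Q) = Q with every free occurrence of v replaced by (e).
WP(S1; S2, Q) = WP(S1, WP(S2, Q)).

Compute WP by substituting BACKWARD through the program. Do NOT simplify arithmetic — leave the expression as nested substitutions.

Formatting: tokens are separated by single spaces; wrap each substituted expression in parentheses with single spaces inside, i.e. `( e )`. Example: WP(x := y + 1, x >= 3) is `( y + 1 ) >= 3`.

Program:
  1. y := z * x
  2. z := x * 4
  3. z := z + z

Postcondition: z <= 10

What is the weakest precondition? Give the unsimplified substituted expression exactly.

post: z <= 10
stmt 3: z := z + z  -- replace 1 occurrence(s) of z with (z + z)
  => ( z + z ) <= 10
stmt 2: z := x * 4  -- replace 2 occurrence(s) of z with (x * 4)
  => ( ( x * 4 ) + ( x * 4 ) ) <= 10
stmt 1: y := z * x  -- replace 0 occurrence(s) of y with (z * x)
  => ( ( x * 4 ) + ( x * 4 ) ) <= 10

Answer: ( ( x * 4 ) + ( x * 4 ) ) <= 10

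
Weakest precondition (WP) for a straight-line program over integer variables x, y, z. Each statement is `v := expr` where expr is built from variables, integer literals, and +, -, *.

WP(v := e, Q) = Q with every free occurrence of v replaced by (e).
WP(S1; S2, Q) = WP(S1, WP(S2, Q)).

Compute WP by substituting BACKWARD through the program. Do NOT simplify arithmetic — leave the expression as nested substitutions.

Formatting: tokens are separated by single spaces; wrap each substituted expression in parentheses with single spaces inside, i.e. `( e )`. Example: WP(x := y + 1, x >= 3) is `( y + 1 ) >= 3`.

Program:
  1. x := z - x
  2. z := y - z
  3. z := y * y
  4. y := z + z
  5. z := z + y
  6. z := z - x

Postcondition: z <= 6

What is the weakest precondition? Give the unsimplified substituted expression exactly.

post: z <= 6
stmt 6: z := z - x  -- replace 1 occurrence(s) of z with (z - x)
  => ( z - x ) <= 6
stmt 5: z := z + y  -- replace 1 occurrence(s) of z with (z + y)
  => ( ( z + y ) - x ) <= 6
stmt 4: y := z + z  -- replace 1 occurrence(s) of y with (z + z)
  => ( ( z + ( z + z ) ) - x ) <= 6
stmt 3: z := y * y  -- replace 3 occurrence(s) of z with (y * y)
  => ( ( ( y * y ) + ( ( y * y ) + ( y * y ) ) ) - x ) <= 6
stmt 2: z := y - z  -- replace 0 occurrence(s) of z with (y - z)
  => ( ( ( y * y ) + ( ( y * y ) + ( y * y ) ) ) - x ) <= 6
stmt 1: x := z - x  -- replace 1 occurrence(s) of x with (z - x)
  => ( ( ( y * y ) + ( ( y * y ) + ( y * y ) ) ) - ( z - x ) ) <= 6

Answer: ( ( ( y * y ) + ( ( y * y ) + ( y * y ) ) ) - ( z - x ) ) <= 6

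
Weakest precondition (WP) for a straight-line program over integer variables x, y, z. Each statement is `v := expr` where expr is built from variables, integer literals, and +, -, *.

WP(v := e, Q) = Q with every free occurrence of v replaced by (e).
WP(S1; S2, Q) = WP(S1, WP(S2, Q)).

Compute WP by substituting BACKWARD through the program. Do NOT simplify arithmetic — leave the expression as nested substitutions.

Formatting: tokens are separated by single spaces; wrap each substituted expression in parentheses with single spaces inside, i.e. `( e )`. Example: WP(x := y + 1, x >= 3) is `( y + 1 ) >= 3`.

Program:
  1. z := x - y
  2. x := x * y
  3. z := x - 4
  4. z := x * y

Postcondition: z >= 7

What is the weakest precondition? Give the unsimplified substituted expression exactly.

post: z >= 7
stmt 4: z := x * y  -- replace 1 occurrence(s) of z with (x * y)
  => ( x * y ) >= 7
stmt 3: z := x - 4  -- replace 0 occurrence(s) of z with (x - 4)
  => ( x * y ) >= 7
stmt 2: x := x * y  -- replace 1 occurrence(s) of x with (x * y)
  => ( ( x * y ) * y ) >= 7
stmt 1: z := x - y  -- replace 0 occurrence(s) of z with (x - y)
  => ( ( x * y ) * y ) >= 7

Answer: ( ( x * y ) * y ) >= 7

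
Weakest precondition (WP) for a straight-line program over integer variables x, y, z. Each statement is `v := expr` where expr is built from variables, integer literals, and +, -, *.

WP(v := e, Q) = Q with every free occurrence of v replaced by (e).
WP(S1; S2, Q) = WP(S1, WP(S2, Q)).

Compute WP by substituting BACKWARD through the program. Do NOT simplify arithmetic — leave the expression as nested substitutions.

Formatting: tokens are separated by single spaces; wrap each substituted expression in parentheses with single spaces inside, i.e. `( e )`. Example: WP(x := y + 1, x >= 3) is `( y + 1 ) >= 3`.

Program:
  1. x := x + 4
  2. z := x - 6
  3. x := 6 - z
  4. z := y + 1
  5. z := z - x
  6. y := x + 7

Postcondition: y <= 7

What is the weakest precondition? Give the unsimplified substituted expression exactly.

Answer: ( ( 6 - ( ( x + 4 ) - 6 ) ) + 7 ) <= 7

Derivation:
post: y <= 7
stmt 6: y := x + 7  -- replace 1 occurrence(s) of y with (x + 7)
  => ( x + 7 ) <= 7
stmt 5: z := z - x  -- replace 0 occurrence(s) of z with (z - x)
  => ( x + 7 ) <= 7
stmt 4: z := y + 1  -- replace 0 occurrence(s) of z with (y + 1)
  => ( x + 7 ) <= 7
stmt 3: x := 6 - z  -- replace 1 occurrence(s) of x with (6 - z)
  => ( ( 6 - z ) + 7 ) <= 7
stmt 2: z := x - 6  -- replace 1 occurrence(s) of z with (x - 6)
  => ( ( 6 - ( x - 6 ) ) + 7 ) <= 7
stmt 1: x := x + 4  -- replace 1 occurrence(s) of x with (x + 4)
  => ( ( 6 - ( ( x + 4 ) - 6 ) ) + 7 ) <= 7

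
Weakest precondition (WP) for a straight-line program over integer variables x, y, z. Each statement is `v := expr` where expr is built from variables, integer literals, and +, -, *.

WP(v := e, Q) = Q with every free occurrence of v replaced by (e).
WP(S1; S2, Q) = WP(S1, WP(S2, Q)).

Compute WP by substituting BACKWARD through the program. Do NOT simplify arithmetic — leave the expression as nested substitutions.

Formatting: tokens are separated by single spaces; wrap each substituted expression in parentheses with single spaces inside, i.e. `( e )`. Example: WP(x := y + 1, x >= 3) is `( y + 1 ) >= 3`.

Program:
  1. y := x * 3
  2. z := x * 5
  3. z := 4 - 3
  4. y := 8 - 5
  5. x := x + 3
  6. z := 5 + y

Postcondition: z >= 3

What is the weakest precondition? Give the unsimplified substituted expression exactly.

post: z >= 3
stmt 6: z := 5 + y  -- replace 1 occurrence(s) of z with (5 + y)
  => ( 5 + y ) >= 3
stmt 5: x := x + 3  -- replace 0 occurrence(s) of x with (x + 3)
  => ( 5 + y ) >= 3
stmt 4: y := 8 - 5  -- replace 1 occurrence(s) of y with (8 - 5)
  => ( 5 + ( 8 - 5 ) ) >= 3
stmt 3: z := 4 - 3  -- replace 0 occurrence(s) of z with (4 - 3)
  => ( 5 + ( 8 - 5 ) ) >= 3
stmt 2: z := x * 5  -- replace 0 occurrence(s) of z with (x * 5)
  => ( 5 + ( 8 - 5 ) ) >= 3
stmt 1: y := x * 3  -- replace 0 occurrence(s) of y with (x * 3)
  => ( 5 + ( 8 - 5 ) ) >= 3

Answer: ( 5 + ( 8 - 5 ) ) >= 3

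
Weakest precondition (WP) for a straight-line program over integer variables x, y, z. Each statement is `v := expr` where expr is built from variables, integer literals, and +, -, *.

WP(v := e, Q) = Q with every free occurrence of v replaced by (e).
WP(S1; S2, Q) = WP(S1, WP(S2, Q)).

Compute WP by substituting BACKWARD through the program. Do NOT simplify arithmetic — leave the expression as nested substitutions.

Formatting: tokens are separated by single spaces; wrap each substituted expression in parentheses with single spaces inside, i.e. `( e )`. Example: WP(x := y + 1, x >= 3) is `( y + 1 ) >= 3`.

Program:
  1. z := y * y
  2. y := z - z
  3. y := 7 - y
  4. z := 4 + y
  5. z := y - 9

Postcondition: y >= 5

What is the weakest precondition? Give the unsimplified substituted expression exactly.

post: y >= 5
stmt 5: z := y - 9  -- replace 0 occurrence(s) of z with (y - 9)
  => y >= 5
stmt 4: z := 4 + y  -- replace 0 occurrence(s) of z with (4 + y)
  => y >= 5
stmt 3: y := 7 - y  -- replace 1 occurrence(s) of y with (7 - y)
  => ( 7 - y ) >= 5
stmt 2: y := z - z  -- replace 1 occurrence(s) of y with (z - z)
  => ( 7 - ( z - z ) ) >= 5
stmt 1: z := y * y  -- replace 2 occurrence(s) of z with (y * y)
  => ( 7 - ( ( y * y ) - ( y * y ) ) ) >= 5

Answer: ( 7 - ( ( y * y ) - ( y * y ) ) ) >= 5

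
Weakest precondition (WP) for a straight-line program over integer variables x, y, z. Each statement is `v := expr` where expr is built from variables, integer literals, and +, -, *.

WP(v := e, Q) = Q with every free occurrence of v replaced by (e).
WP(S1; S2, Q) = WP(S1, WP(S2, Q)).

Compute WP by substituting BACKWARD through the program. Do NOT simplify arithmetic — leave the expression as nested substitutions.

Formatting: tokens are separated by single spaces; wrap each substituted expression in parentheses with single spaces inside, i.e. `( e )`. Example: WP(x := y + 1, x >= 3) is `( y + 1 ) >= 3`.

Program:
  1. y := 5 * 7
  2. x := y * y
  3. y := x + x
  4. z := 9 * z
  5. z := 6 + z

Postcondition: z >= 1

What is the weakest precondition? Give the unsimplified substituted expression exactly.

post: z >= 1
stmt 5: z := 6 + z  -- replace 1 occurrence(s) of z with (6 + z)
  => ( 6 + z ) >= 1
stmt 4: z := 9 * z  -- replace 1 occurrence(s) of z with (9 * z)
  => ( 6 + ( 9 * z ) ) >= 1
stmt 3: y := x + x  -- replace 0 occurrence(s) of y with (x + x)
  => ( 6 + ( 9 * z ) ) >= 1
stmt 2: x := y * y  -- replace 0 occurrence(s) of x with (y * y)
  => ( 6 + ( 9 * z ) ) >= 1
stmt 1: y := 5 * 7  -- replace 0 occurrence(s) of y with (5 * 7)
  => ( 6 + ( 9 * z ) ) >= 1

Answer: ( 6 + ( 9 * z ) ) >= 1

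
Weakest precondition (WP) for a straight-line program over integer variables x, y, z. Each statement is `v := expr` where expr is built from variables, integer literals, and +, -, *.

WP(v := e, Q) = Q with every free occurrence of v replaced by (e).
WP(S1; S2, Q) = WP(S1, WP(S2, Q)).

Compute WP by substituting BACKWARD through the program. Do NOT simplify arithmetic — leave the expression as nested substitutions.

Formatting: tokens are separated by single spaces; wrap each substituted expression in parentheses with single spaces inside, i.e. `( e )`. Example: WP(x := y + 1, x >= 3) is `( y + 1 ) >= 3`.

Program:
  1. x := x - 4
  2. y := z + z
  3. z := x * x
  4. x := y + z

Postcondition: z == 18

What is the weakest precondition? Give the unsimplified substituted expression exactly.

post: z == 18
stmt 4: x := y + z  -- replace 0 occurrence(s) of x with (y + z)
  => z == 18
stmt 3: z := x * x  -- replace 1 occurrence(s) of z with (x * x)
  => ( x * x ) == 18
stmt 2: y := z + z  -- replace 0 occurrence(s) of y with (z + z)
  => ( x * x ) == 18
stmt 1: x := x - 4  -- replace 2 occurrence(s) of x with (x - 4)
  => ( ( x - 4 ) * ( x - 4 ) ) == 18

Answer: ( ( x - 4 ) * ( x - 4 ) ) == 18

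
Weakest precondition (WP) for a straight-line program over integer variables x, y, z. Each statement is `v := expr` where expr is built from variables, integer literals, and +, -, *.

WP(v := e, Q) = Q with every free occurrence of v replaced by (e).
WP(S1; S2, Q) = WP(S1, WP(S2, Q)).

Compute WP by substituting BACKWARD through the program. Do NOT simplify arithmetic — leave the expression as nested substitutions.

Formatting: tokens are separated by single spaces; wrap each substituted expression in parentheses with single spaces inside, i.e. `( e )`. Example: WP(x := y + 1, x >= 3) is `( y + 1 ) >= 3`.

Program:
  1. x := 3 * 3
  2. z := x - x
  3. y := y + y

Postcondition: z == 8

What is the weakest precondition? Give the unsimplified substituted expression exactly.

Answer: ( ( 3 * 3 ) - ( 3 * 3 ) ) == 8

Derivation:
post: z == 8
stmt 3: y := y + y  -- replace 0 occurrence(s) of y with (y + y)
  => z == 8
stmt 2: z := x - x  -- replace 1 occurrence(s) of z with (x - x)
  => ( x - x ) == 8
stmt 1: x := 3 * 3  -- replace 2 occurrence(s) of x with (3 * 3)
  => ( ( 3 * 3 ) - ( 3 * 3 ) ) == 8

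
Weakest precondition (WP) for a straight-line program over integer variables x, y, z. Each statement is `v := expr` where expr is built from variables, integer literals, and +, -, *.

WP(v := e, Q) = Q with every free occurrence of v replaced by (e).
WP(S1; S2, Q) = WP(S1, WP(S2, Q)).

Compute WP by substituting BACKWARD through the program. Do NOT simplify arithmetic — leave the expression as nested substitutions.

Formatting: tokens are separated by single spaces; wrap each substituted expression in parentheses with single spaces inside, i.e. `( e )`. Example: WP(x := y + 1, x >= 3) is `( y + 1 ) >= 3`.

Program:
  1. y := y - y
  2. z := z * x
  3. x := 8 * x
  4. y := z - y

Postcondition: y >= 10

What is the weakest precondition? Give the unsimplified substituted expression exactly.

Answer: ( ( z * x ) - ( y - y ) ) >= 10

Derivation:
post: y >= 10
stmt 4: y := z - y  -- replace 1 occurrence(s) of y with (z - y)
  => ( z - y ) >= 10
stmt 3: x := 8 * x  -- replace 0 occurrence(s) of x with (8 * x)
  => ( z - y ) >= 10
stmt 2: z := z * x  -- replace 1 occurrence(s) of z with (z * x)
  => ( ( z * x ) - y ) >= 10
stmt 1: y := y - y  -- replace 1 occurrence(s) of y with (y - y)
  => ( ( z * x ) - ( y - y ) ) >= 10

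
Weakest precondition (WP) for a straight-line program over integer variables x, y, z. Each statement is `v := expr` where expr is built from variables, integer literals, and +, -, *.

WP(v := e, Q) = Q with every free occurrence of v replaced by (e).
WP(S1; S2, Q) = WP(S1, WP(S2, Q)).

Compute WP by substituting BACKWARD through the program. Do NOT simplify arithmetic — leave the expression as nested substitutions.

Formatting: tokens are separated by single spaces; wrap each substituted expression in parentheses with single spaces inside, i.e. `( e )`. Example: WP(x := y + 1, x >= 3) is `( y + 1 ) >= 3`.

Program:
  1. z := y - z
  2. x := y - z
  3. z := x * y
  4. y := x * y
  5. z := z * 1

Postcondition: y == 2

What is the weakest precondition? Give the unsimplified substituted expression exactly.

post: y == 2
stmt 5: z := z * 1  -- replace 0 occurrence(s) of z with (z * 1)
  => y == 2
stmt 4: y := x * y  -- replace 1 occurrence(s) of y with (x * y)
  => ( x * y ) == 2
stmt 3: z := x * y  -- replace 0 occurrence(s) of z with (x * y)
  => ( x * y ) == 2
stmt 2: x := y - z  -- replace 1 occurrence(s) of x with (y - z)
  => ( ( y - z ) * y ) == 2
stmt 1: z := y - z  -- replace 1 occurrence(s) of z with (y - z)
  => ( ( y - ( y - z ) ) * y ) == 2

Answer: ( ( y - ( y - z ) ) * y ) == 2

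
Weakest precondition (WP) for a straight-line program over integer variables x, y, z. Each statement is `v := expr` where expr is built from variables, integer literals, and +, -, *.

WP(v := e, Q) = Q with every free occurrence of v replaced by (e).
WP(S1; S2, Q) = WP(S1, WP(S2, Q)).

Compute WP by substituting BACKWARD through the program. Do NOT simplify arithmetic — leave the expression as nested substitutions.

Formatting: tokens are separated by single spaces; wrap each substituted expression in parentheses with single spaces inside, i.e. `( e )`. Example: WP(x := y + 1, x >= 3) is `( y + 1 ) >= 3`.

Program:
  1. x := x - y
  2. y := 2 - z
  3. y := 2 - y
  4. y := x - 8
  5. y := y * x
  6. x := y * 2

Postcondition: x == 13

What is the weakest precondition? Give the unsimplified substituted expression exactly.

post: x == 13
stmt 6: x := y * 2  -- replace 1 occurrence(s) of x with (y * 2)
  => ( y * 2 ) == 13
stmt 5: y := y * x  -- replace 1 occurrence(s) of y with (y * x)
  => ( ( y * x ) * 2 ) == 13
stmt 4: y := x - 8  -- replace 1 occurrence(s) of y with (x - 8)
  => ( ( ( x - 8 ) * x ) * 2 ) == 13
stmt 3: y := 2 - y  -- replace 0 occurrence(s) of y with (2 - y)
  => ( ( ( x - 8 ) * x ) * 2 ) == 13
stmt 2: y := 2 - z  -- replace 0 occurrence(s) of y with (2 - z)
  => ( ( ( x - 8 ) * x ) * 2 ) == 13
stmt 1: x := x - y  -- replace 2 occurrence(s) of x with (x - y)
  => ( ( ( ( x - y ) - 8 ) * ( x - y ) ) * 2 ) == 13

Answer: ( ( ( ( x - y ) - 8 ) * ( x - y ) ) * 2 ) == 13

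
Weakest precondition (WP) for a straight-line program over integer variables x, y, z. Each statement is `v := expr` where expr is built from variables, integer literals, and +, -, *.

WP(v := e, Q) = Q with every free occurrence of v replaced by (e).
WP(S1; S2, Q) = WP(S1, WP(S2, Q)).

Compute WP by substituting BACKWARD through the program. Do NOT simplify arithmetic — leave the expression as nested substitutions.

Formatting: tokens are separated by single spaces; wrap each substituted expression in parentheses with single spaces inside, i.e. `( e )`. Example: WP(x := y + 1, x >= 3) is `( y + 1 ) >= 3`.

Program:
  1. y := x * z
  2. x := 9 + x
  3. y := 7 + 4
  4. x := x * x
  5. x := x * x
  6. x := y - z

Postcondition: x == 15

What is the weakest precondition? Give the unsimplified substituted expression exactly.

post: x == 15
stmt 6: x := y - z  -- replace 1 occurrence(s) of x with (y - z)
  => ( y - z ) == 15
stmt 5: x := x * x  -- replace 0 occurrence(s) of x with (x * x)
  => ( y - z ) == 15
stmt 4: x := x * x  -- replace 0 occurrence(s) of x with (x * x)
  => ( y - z ) == 15
stmt 3: y := 7 + 4  -- replace 1 occurrence(s) of y with (7 + 4)
  => ( ( 7 + 4 ) - z ) == 15
stmt 2: x := 9 + x  -- replace 0 occurrence(s) of x with (9 + x)
  => ( ( 7 + 4 ) - z ) == 15
stmt 1: y := x * z  -- replace 0 occurrence(s) of y with (x * z)
  => ( ( 7 + 4 ) - z ) == 15

Answer: ( ( 7 + 4 ) - z ) == 15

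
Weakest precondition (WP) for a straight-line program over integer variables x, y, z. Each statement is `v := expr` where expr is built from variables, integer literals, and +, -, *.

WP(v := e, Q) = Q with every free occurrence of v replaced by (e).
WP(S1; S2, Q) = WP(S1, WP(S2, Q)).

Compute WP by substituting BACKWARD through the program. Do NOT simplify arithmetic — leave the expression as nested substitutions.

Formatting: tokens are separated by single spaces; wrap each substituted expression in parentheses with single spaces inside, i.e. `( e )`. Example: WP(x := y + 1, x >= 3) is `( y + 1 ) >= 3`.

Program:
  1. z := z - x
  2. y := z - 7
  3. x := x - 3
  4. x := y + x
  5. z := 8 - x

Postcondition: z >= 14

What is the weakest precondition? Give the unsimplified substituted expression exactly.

Answer: ( 8 - ( ( ( z - x ) - 7 ) + ( x - 3 ) ) ) >= 14

Derivation:
post: z >= 14
stmt 5: z := 8 - x  -- replace 1 occurrence(s) of z with (8 - x)
  => ( 8 - x ) >= 14
stmt 4: x := y + x  -- replace 1 occurrence(s) of x with (y + x)
  => ( 8 - ( y + x ) ) >= 14
stmt 3: x := x - 3  -- replace 1 occurrence(s) of x with (x - 3)
  => ( 8 - ( y + ( x - 3 ) ) ) >= 14
stmt 2: y := z - 7  -- replace 1 occurrence(s) of y with (z - 7)
  => ( 8 - ( ( z - 7 ) + ( x - 3 ) ) ) >= 14
stmt 1: z := z - x  -- replace 1 occurrence(s) of z with (z - x)
  => ( 8 - ( ( ( z - x ) - 7 ) + ( x - 3 ) ) ) >= 14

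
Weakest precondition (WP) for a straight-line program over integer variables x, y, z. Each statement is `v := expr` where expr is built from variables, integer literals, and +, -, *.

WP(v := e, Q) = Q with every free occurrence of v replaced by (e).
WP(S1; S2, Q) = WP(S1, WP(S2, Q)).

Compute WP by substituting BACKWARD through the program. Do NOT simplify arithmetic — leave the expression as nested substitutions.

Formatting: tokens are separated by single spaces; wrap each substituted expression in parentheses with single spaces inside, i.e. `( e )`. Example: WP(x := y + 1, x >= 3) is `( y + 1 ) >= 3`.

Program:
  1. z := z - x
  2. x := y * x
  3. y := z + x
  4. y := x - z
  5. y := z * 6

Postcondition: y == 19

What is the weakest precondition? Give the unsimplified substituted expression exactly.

post: y == 19
stmt 5: y := z * 6  -- replace 1 occurrence(s) of y with (z * 6)
  => ( z * 6 ) == 19
stmt 4: y := x - z  -- replace 0 occurrence(s) of y with (x - z)
  => ( z * 6 ) == 19
stmt 3: y := z + x  -- replace 0 occurrence(s) of y with (z + x)
  => ( z * 6 ) == 19
stmt 2: x := y * x  -- replace 0 occurrence(s) of x with (y * x)
  => ( z * 6 ) == 19
stmt 1: z := z - x  -- replace 1 occurrence(s) of z with (z - x)
  => ( ( z - x ) * 6 ) == 19

Answer: ( ( z - x ) * 6 ) == 19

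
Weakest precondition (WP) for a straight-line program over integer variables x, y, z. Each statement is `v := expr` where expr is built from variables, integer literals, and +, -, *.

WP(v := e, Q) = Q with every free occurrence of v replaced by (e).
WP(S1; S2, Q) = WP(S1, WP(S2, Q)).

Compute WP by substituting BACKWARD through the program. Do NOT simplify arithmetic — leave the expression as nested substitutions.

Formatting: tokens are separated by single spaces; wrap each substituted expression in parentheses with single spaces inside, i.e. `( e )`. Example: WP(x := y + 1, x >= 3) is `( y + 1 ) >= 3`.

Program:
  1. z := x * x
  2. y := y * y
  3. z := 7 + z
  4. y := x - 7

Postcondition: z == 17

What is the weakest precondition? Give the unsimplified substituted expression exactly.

Answer: ( 7 + ( x * x ) ) == 17

Derivation:
post: z == 17
stmt 4: y := x - 7  -- replace 0 occurrence(s) of y with (x - 7)
  => z == 17
stmt 3: z := 7 + z  -- replace 1 occurrence(s) of z with (7 + z)
  => ( 7 + z ) == 17
stmt 2: y := y * y  -- replace 0 occurrence(s) of y with (y * y)
  => ( 7 + z ) == 17
stmt 1: z := x * x  -- replace 1 occurrence(s) of z with (x * x)
  => ( 7 + ( x * x ) ) == 17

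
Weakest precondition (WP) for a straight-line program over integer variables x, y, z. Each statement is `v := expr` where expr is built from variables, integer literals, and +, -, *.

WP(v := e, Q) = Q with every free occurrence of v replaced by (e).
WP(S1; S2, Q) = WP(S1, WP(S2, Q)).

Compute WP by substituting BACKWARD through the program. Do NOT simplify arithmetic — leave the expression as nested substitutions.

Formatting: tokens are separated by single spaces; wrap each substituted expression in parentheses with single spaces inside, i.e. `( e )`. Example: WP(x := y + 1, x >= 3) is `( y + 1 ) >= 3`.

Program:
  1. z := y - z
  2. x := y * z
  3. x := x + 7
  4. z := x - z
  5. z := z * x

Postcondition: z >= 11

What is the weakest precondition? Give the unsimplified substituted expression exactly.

Answer: ( ( ( ( y * ( y - z ) ) + 7 ) - ( y - z ) ) * ( ( y * ( y - z ) ) + 7 ) ) >= 11

Derivation:
post: z >= 11
stmt 5: z := z * x  -- replace 1 occurrence(s) of z with (z * x)
  => ( z * x ) >= 11
stmt 4: z := x - z  -- replace 1 occurrence(s) of z with (x - z)
  => ( ( x - z ) * x ) >= 11
stmt 3: x := x + 7  -- replace 2 occurrence(s) of x with (x + 7)
  => ( ( ( x + 7 ) - z ) * ( x + 7 ) ) >= 11
stmt 2: x := y * z  -- replace 2 occurrence(s) of x with (y * z)
  => ( ( ( ( y * z ) + 7 ) - z ) * ( ( y * z ) + 7 ) ) >= 11
stmt 1: z := y - z  -- replace 3 occurrence(s) of z with (y - z)
  => ( ( ( ( y * ( y - z ) ) + 7 ) - ( y - z ) ) * ( ( y * ( y - z ) ) + 7 ) ) >= 11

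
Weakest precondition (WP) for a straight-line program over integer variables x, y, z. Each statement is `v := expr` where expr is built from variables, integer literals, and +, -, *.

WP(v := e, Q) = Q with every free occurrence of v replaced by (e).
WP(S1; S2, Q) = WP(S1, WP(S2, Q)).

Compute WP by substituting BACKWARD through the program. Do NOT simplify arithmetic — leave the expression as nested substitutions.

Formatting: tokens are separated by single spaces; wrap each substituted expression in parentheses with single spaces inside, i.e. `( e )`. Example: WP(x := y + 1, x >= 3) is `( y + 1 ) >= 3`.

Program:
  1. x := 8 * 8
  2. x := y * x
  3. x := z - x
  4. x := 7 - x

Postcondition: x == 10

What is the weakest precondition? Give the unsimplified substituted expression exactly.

Answer: ( 7 - ( z - ( y * ( 8 * 8 ) ) ) ) == 10

Derivation:
post: x == 10
stmt 4: x := 7 - x  -- replace 1 occurrence(s) of x with (7 - x)
  => ( 7 - x ) == 10
stmt 3: x := z - x  -- replace 1 occurrence(s) of x with (z - x)
  => ( 7 - ( z - x ) ) == 10
stmt 2: x := y * x  -- replace 1 occurrence(s) of x with (y * x)
  => ( 7 - ( z - ( y * x ) ) ) == 10
stmt 1: x := 8 * 8  -- replace 1 occurrence(s) of x with (8 * 8)
  => ( 7 - ( z - ( y * ( 8 * 8 ) ) ) ) == 10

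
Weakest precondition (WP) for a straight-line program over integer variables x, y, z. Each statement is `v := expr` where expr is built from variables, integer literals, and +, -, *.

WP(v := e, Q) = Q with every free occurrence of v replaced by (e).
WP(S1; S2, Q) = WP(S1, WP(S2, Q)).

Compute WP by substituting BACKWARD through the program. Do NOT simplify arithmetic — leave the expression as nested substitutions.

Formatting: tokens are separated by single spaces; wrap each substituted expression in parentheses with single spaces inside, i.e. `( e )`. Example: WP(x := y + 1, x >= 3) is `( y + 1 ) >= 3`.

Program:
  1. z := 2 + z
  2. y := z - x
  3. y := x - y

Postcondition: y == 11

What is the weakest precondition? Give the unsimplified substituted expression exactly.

Answer: ( x - ( ( 2 + z ) - x ) ) == 11

Derivation:
post: y == 11
stmt 3: y := x - y  -- replace 1 occurrence(s) of y with (x - y)
  => ( x - y ) == 11
stmt 2: y := z - x  -- replace 1 occurrence(s) of y with (z - x)
  => ( x - ( z - x ) ) == 11
stmt 1: z := 2 + z  -- replace 1 occurrence(s) of z with (2 + z)
  => ( x - ( ( 2 + z ) - x ) ) == 11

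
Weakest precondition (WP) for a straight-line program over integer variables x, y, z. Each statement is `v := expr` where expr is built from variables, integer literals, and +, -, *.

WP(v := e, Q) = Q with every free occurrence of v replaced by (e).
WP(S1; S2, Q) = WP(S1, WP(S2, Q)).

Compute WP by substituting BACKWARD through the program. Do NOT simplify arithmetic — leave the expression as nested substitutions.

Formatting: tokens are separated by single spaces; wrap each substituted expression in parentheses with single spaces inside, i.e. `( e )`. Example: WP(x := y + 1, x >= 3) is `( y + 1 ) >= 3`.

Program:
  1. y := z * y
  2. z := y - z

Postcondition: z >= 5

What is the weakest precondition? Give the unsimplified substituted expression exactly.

Answer: ( ( z * y ) - z ) >= 5

Derivation:
post: z >= 5
stmt 2: z := y - z  -- replace 1 occurrence(s) of z with (y - z)
  => ( y - z ) >= 5
stmt 1: y := z * y  -- replace 1 occurrence(s) of y with (z * y)
  => ( ( z * y ) - z ) >= 5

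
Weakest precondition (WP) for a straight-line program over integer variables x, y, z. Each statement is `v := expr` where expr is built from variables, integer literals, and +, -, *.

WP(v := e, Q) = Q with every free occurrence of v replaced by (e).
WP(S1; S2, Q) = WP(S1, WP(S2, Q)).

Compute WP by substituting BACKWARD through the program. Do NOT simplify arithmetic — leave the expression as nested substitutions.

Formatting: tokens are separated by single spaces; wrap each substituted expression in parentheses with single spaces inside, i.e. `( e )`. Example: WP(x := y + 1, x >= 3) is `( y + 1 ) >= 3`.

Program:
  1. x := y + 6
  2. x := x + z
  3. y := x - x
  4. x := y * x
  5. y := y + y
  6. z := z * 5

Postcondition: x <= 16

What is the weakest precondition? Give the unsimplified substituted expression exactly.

Answer: ( ( ( ( y + 6 ) + z ) - ( ( y + 6 ) + z ) ) * ( ( y + 6 ) + z ) ) <= 16

Derivation:
post: x <= 16
stmt 6: z := z * 5  -- replace 0 occurrence(s) of z with (z * 5)
  => x <= 16
stmt 5: y := y + y  -- replace 0 occurrence(s) of y with (y + y)
  => x <= 16
stmt 4: x := y * x  -- replace 1 occurrence(s) of x with (y * x)
  => ( y * x ) <= 16
stmt 3: y := x - x  -- replace 1 occurrence(s) of y with (x - x)
  => ( ( x - x ) * x ) <= 16
stmt 2: x := x + z  -- replace 3 occurrence(s) of x with (x + z)
  => ( ( ( x + z ) - ( x + z ) ) * ( x + z ) ) <= 16
stmt 1: x := y + 6  -- replace 3 occurrence(s) of x with (y + 6)
  => ( ( ( ( y + 6 ) + z ) - ( ( y + 6 ) + z ) ) * ( ( y + 6 ) + z ) ) <= 16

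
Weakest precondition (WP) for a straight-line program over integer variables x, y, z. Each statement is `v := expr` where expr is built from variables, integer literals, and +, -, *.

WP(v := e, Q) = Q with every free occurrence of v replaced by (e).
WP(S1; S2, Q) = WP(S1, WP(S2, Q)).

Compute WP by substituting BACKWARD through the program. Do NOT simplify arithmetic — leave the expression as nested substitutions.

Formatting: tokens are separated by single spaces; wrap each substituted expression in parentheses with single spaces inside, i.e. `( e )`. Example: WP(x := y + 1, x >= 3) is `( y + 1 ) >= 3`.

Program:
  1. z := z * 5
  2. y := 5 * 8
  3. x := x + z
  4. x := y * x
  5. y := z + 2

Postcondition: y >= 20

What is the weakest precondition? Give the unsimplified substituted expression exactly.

Answer: ( ( z * 5 ) + 2 ) >= 20

Derivation:
post: y >= 20
stmt 5: y := z + 2  -- replace 1 occurrence(s) of y with (z + 2)
  => ( z + 2 ) >= 20
stmt 4: x := y * x  -- replace 0 occurrence(s) of x with (y * x)
  => ( z + 2 ) >= 20
stmt 3: x := x + z  -- replace 0 occurrence(s) of x with (x + z)
  => ( z + 2 ) >= 20
stmt 2: y := 5 * 8  -- replace 0 occurrence(s) of y with (5 * 8)
  => ( z + 2 ) >= 20
stmt 1: z := z * 5  -- replace 1 occurrence(s) of z with (z * 5)
  => ( ( z * 5 ) + 2 ) >= 20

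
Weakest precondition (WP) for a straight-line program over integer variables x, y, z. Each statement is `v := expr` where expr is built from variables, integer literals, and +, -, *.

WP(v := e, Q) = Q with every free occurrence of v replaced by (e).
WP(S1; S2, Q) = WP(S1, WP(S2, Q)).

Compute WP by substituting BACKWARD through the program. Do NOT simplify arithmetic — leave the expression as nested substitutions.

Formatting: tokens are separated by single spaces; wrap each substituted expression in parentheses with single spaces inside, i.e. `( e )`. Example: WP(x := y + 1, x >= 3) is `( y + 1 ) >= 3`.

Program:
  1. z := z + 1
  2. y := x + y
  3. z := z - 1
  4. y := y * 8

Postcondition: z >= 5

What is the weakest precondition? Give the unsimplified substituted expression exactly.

Answer: ( ( z + 1 ) - 1 ) >= 5

Derivation:
post: z >= 5
stmt 4: y := y * 8  -- replace 0 occurrence(s) of y with (y * 8)
  => z >= 5
stmt 3: z := z - 1  -- replace 1 occurrence(s) of z with (z - 1)
  => ( z - 1 ) >= 5
stmt 2: y := x + y  -- replace 0 occurrence(s) of y with (x + y)
  => ( z - 1 ) >= 5
stmt 1: z := z + 1  -- replace 1 occurrence(s) of z with (z + 1)
  => ( ( z + 1 ) - 1 ) >= 5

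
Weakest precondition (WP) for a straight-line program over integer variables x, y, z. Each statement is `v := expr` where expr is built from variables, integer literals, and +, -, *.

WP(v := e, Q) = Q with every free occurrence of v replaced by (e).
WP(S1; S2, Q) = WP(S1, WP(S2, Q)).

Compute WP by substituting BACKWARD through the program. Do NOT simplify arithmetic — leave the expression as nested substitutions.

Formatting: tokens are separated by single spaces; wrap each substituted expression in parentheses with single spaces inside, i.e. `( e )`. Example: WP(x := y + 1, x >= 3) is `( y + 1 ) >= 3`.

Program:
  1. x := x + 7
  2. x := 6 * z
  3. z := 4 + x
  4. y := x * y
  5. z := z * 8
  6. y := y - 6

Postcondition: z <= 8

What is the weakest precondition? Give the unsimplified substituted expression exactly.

Answer: ( ( 4 + ( 6 * z ) ) * 8 ) <= 8

Derivation:
post: z <= 8
stmt 6: y := y - 6  -- replace 0 occurrence(s) of y with (y - 6)
  => z <= 8
stmt 5: z := z * 8  -- replace 1 occurrence(s) of z with (z * 8)
  => ( z * 8 ) <= 8
stmt 4: y := x * y  -- replace 0 occurrence(s) of y with (x * y)
  => ( z * 8 ) <= 8
stmt 3: z := 4 + x  -- replace 1 occurrence(s) of z with (4 + x)
  => ( ( 4 + x ) * 8 ) <= 8
stmt 2: x := 6 * z  -- replace 1 occurrence(s) of x with (6 * z)
  => ( ( 4 + ( 6 * z ) ) * 8 ) <= 8
stmt 1: x := x + 7  -- replace 0 occurrence(s) of x with (x + 7)
  => ( ( 4 + ( 6 * z ) ) * 8 ) <= 8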